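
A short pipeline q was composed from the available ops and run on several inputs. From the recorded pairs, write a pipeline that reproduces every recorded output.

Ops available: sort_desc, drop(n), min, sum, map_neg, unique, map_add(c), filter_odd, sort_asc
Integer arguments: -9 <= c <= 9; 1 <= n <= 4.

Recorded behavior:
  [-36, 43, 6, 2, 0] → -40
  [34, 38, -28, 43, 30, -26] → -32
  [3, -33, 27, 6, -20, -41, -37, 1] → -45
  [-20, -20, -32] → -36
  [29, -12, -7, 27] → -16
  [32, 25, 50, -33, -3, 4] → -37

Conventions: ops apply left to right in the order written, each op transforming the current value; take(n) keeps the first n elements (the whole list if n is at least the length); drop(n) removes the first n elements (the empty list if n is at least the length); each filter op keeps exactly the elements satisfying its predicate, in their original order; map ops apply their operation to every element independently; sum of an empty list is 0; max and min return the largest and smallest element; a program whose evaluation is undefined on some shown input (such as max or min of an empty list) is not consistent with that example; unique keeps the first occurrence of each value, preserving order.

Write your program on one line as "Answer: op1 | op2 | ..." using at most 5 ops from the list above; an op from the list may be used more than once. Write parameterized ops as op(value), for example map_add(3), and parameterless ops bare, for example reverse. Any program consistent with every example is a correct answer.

map_add(-4) | sort_desc | sort_asc | min

Check, running the answer program on each example:
  [-36, 43, 6, 2, 0] -> [-40, 39, 2, -2, -4] -> [39, 2, -2, -4, -40] -> [-40, -4, -2, 2, 39] -> -40
  [34, 38, -28, 43, 30, -26] -> [30, 34, -32, 39, 26, -30] -> [39, 34, 30, 26, -30, -32] -> [-32, -30, 26, 30, 34, 39] -> -32
  [3, -33, 27, 6, -20, -41, -37, 1] -> [-1, -37, 23, 2, -24, -45, -41, -3] -> [23, 2, -1, -3, -24, -37, -41, -45] -> [-45, -41, -37, -24, -3, -1, 2, 23] -> -45
  [-20, -20, -32] -> [-24, -24, -36] -> [-24, -24, -36] -> [-36, -24, -24] -> -36
  [29, -12, -7, 27] -> [25, -16, -11, 23] -> [25, 23, -11, -16] -> [-16, -11, 23, 25] -> -16
  [32, 25, 50, -33, -3, 4] -> [28, 21, 46, -37, -7, 0] -> [46, 28, 21, 0, -7, -37] -> [-37, -7, 0, 21, 28, 46] -> -37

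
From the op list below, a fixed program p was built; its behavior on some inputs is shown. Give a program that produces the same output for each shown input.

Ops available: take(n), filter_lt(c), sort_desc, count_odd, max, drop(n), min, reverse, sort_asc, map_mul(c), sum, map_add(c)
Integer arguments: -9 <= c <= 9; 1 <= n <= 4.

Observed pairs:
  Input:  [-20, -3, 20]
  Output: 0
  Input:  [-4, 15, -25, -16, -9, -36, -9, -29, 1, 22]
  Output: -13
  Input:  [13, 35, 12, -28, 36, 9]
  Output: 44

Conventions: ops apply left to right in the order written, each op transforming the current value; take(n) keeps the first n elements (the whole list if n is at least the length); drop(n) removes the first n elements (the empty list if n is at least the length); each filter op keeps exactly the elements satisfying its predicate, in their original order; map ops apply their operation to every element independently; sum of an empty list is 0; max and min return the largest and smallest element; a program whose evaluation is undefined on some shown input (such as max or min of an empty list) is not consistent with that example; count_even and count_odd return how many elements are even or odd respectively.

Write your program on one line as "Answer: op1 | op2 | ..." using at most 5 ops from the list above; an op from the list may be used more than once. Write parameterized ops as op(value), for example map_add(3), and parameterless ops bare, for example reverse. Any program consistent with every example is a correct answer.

drop(3) | map_add(9) | sort_asc | sum

Check, running the answer program on each example:
  [-20, -3, 20] -> [] -> [] -> [] -> 0
  [-4, 15, -25, -16, -9, -36, -9, -29, 1, 22] -> [-16, -9, -36, -9, -29, 1, 22] -> [-7, 0, -27, 0, -20, 10, 31] -> [-27, -20, -7, 0, 0, 10, 31] -> -13
  [13, 35, 12, -28, 36, 9] -> [-28, 36, 9] -> [-19, 45, 18] -> [-19, 18, 45] -> 44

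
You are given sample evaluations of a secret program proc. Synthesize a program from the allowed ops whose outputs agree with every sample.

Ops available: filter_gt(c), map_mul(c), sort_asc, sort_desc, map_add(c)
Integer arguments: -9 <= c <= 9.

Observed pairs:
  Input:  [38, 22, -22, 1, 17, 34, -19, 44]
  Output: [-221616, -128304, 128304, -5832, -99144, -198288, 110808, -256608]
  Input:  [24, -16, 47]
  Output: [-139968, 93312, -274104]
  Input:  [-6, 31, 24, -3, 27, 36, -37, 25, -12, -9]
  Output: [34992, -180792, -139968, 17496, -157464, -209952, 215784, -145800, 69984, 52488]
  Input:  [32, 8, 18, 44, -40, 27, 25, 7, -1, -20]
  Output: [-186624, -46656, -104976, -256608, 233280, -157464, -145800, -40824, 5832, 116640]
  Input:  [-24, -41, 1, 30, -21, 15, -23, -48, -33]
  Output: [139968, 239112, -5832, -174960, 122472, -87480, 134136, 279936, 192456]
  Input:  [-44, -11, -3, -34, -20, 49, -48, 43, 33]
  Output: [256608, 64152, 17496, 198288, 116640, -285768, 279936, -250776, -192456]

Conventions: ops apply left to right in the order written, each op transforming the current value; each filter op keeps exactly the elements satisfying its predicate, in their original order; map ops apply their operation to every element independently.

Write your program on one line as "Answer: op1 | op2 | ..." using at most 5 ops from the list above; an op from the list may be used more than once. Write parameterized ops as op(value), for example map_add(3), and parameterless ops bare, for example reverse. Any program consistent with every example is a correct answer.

map_mul(9) | map_mul(-9) | map_mul(-8) | map_mul(-9)

Check, running the answer program on each example:
  [38, 22, -22, 1, 17, 34, -19, 44] -> [342, 198, -198, 9, 153, 306, -171, 396] -> [-3078, -1782, 1782, -81, -1377, -2754, 1539, -3564] -> [24624, 14256, -14256, 648, 11016, 22032, -12312, 28512] -> [-221616, -128304, 128304, -5832, -99144, -198288, 110808, -256608]
  [24, -16, 47] -> [216, -144, 423] -> [-1944, 1296, -3807] -> [15552, -10368, 30456] -> [-139968, 93312, -274104]
  [-6, 31, 24, -3, 27, 36, -37, 25, -12, -9] -> [-54, 279, 216, -27, 243, 324, -333, 225, -108, -81] -> [486, -2511, -1944, 243, -2187, -2916, 2997, -2025, 972, 729] -> [-3888, 20088, 15552, -1944, 17496, 23328, -23976, 16200, -7776, -5832] -> [34992, -180792, -139968, 17496, -157464, -209952, 215784, -145800, 69984, 52488]
  [32, 8, 18, 44, -40, 27, 25, 7, -1, -20] -> [288, 72, 162, 396, -360, 243, 225, 63, -9, -180] -> [-2592, -648, -1458, -3564, 3240, -2187, -2025, -567, 81, 1620] -> [20736, 5184, 11664, 28512, -25920, 17496, 16200, 4536, -648, -12960] -> [-186624, -46656, -104976, -256608, 233280, -157464, -145800, -40824, 5832, 116640]
  [-24, -41, 1, 30, -21, 15, -23, -48, -33] -> [-216, -369, 9, 270, -189, 135, -207, -432, -297] -> [1944, 3321, -81, -2430, 1701, -1215, 1863, 3888, 2673] -> [-15552, -26568, 648, 19440, -13608, 9720, -14904, -31104, -21384] -> [139968, 239112, -5832, -174960, 122472, -87480, 134136, 279936, 192456]
  [-44, -11, -3, -34, -20, 49, -48, 43, 33] -> [-396, -99, -27, -306, -180, 441, -432, 387, 297] -> [3564, 891, 243, 2754, 1620, -3969, 3888, -3483, -2673] -> [-28512, -7128, -1944, -22032, -12960, 31752, -31104, 27864, 21384] -> [256608, 64152, 17496, 198288, 116640, -285768, 279936, -250776, -192456]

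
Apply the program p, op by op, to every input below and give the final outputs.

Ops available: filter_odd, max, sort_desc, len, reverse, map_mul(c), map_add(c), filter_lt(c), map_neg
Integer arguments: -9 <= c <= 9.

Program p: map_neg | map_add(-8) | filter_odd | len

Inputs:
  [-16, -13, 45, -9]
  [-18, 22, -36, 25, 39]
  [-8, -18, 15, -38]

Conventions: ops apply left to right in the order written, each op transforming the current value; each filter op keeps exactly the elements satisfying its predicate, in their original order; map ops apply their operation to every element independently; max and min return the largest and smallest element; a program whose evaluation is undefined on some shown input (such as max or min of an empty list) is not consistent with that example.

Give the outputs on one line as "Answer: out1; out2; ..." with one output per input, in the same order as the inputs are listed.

3; 2; 1

Execution, op by op:
  [-16, -13, 45, -9] -> [16, 13, -45, 9] -> [8, 5, -53, 1] -> [5, -53, 1] -> 3
  [-18, 22, -36, 25, 39] -> [18, -22, 36, -25, -39] -> [10, -30, 28, -33, -47] -> [-33, -47] -> 2
  [-8, -18, 15, -38] -> [8, 18, -15, 38] -> [0, 10, -23, 30] -> [-23] -> 1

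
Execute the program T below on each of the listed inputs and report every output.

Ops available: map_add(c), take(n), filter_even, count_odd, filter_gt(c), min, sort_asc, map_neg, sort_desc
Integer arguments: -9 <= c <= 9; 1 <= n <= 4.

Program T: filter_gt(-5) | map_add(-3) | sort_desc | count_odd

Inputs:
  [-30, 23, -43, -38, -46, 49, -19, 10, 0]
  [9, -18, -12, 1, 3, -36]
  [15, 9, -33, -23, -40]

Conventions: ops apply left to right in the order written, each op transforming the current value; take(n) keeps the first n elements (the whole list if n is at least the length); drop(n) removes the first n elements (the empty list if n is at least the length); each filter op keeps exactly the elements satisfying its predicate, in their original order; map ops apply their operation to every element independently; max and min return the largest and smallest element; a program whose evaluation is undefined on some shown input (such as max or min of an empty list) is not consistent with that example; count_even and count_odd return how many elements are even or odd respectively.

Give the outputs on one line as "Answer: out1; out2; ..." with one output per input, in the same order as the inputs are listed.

Execution, op by op:
  [-30, 23, -43, -38, -46, 49, -19, 10, 0] -> [23, 49, 10, 0] -> [20, 46, 7, -3] -> [46, 20, 7, -3] -> 2
  [9, -18, -12, 1, 3, -36] -> [9, 1, 3] -> [6, -2, 0] -> [6, 0, -2] -> 0
  [15, 9, -33, -23, -40] -> [15, 9] -> [12, 6] -> [12, 6] -> 0

2; 0; 0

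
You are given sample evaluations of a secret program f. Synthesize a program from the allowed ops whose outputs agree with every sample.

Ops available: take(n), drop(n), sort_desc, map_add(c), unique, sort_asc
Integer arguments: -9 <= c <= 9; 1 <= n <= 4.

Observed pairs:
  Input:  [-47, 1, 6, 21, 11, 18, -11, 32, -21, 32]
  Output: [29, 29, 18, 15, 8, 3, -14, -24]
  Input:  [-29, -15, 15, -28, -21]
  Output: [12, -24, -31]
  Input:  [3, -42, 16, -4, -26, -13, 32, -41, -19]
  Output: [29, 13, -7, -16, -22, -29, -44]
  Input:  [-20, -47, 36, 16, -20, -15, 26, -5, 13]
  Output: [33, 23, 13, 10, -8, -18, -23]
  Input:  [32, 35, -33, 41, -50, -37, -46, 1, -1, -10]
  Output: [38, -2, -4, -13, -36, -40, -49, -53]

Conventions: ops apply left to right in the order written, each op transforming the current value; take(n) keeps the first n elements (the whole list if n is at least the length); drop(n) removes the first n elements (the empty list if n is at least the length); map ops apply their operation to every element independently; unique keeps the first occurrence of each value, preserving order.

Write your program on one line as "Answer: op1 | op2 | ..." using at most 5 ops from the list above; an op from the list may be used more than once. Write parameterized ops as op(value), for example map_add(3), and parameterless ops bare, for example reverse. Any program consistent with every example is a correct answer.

drop(2) | map_add(4) | map_add(-7) | sort_desc

Check, running the answer program on each example:
  [-47, 1, 6, 21, 11, 18, -11, 32, -21, 32] -> [6, 21, 11, 18, -11, 32, -21, 32] -> [10, 25, 15, 22, -7, 36, -17, 36] -> [3, 18, 8, 15, -14, 29, -24, 29] -> [29, 29, 18, 15, 8, 3, -14, -24]
  [-29, -15, 15, -28, -21] -> [15, -28, -21] -> [19, -24, -17] -> [12, -31, -24] -> [12, -24, -31]
  [3, -42, 16, -4, -26, -13, 32, -41, -19] -> [16, -4, -26, -13, 32, -41, -19] -> [20, 0, -22, -9, 36, -37, -15] -> [13, -7, -29, -16, 29, -44, -22] -> [29, 13, -7, -16, -22, -29, -44]
  [-20, -47, 36, 16, -20, -15, 26, -5, 13] -> [36, 16, -20, -15, 26, -5, 13] -> [40, 20, -16, -11, 30, -1, 17] -> [33, 13, -23, -18, 23, -8, 10] -> [33, 23, 13, 10, -8, -18, -23]
  [32, 35, -33, 41, -50, -37, -46, 1, -1, -10] -> [-33, 41, -50, -37, -46, 1, -1, -10] -> [-29, 45, -46, -33, -42, 5, 3, -6] -> [-36, 38, -53, -40, -49, -2, -4, -13] -> [38, -2, -4, -13, -36, -40, -49, -53]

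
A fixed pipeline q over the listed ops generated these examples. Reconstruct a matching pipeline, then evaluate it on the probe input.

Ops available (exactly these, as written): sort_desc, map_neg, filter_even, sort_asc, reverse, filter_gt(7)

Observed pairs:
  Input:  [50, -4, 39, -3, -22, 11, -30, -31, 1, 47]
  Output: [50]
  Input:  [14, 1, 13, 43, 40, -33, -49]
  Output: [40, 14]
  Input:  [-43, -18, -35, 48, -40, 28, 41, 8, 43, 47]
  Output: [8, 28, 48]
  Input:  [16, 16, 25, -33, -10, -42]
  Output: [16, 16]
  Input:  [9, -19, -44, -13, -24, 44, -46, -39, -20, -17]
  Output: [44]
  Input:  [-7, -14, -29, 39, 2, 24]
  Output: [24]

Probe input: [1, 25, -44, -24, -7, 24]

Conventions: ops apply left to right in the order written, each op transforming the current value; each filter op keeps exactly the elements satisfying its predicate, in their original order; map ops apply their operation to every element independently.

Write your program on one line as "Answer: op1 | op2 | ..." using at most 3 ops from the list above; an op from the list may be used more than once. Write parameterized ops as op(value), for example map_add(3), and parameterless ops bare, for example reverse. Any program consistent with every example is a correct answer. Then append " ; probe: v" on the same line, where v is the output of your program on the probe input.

reverse | filter_even | filter_gt(7) ; probe: [24]

Check, running the answer program on each example:
  [50, -4, 39, -3, -22, 11, -30, -31, 1, 47] -> [47, 1, -31, -30, 11, -22, -3, 39, -4, 50] -> [-30, -22, -4, 50] -> [50]
  [14, 1, 13, 43, 40, -33, -49] -> [-49, -33, 40, 43, 13, 1, 14] -> [40, 14] -> [40, 14]
  [-43, -18, -35, 48, -40, 28, 41, 8, 43, 47] -> [47, 43, 8, 41, 28, -40, 48, -35, -18, -43] -> [8, 28, -40, 48, -18] -> [8, 28, 48]
  [16, 16, 25, -33, -10, -42] -> [-42, -10, -33, 25, 16, 16] -> [-42, -10, 16, 16] -> [16, 16]
  [9, -19, -44, -13, -24, 44, -46, -39, -20, -17] -> [-17, -20, -39, -46, 44, -24, -13, -44, -19, 9] -> [-20, -46, 44, -24, -44] -> [44]
  [-7, -14, -29, 39, 2, 24] -> [24, 2, 39, -29, -14, -7] -> [24, 2, -14] -> [24]
  probe: [1, 25, -44, -24, -7, 24] -> [24, -7, -24, -44, 25, 1] -> [24, -24, -44] -> [24]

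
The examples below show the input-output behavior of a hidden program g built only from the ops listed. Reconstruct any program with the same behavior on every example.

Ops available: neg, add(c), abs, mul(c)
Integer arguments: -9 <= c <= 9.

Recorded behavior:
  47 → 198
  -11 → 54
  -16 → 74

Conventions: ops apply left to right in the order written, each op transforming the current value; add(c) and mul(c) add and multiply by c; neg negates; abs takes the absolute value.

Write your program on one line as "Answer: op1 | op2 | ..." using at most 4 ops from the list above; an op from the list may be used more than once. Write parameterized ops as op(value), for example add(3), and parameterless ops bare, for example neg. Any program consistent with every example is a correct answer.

mul(-4) | abs | add(1) | add(9)

Check, running the answer program on each example:
  47 -> -188 -> 188 -> 189 -> 198
  -11 -> 44 -> 44 -> 45 -> 54
  -16 -> 64 -> 64 -> 65 -> 74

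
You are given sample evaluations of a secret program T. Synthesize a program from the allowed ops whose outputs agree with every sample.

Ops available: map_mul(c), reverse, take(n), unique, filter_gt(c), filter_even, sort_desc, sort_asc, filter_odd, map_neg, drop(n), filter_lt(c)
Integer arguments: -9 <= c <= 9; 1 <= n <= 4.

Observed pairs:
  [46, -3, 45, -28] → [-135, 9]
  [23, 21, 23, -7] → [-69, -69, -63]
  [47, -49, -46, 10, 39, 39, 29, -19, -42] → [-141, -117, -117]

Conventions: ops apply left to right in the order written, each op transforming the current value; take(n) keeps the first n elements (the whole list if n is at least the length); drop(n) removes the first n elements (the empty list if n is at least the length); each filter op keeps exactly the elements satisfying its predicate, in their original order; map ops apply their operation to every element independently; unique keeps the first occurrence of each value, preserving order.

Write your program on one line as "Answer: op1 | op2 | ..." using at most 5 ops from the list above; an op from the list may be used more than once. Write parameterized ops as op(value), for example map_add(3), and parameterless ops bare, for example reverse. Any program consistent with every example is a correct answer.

sort_desc | filter_odd | map_neg | take(3) | map_mul(3)

Check, running the answer program on each example:
  [46, -3, 45, -28] -> [46, 45, -3, -28] -> [45, -3] -> [-45, 3] -> [-45, 3] -> [-135, 9]
  [23, 21, 23, -7] -> [23, 23, 21, -7] -> [23, 23, 21, -7] -> [-23, -23, -21, 7] -> [-23, -23, -21] -> [-69, -69, -63]
  [47, -49, -46, 10, 39, 39, 29, -19, -42] -> [47, 39, 39, 29, 10, -19, -42, -46, -49] -> [47, 39, 39, 29, -19, -49] -> [-47, -39, -39, -29, 19, 49] -> [-47, -39, -39] -> [-141, -117, -117]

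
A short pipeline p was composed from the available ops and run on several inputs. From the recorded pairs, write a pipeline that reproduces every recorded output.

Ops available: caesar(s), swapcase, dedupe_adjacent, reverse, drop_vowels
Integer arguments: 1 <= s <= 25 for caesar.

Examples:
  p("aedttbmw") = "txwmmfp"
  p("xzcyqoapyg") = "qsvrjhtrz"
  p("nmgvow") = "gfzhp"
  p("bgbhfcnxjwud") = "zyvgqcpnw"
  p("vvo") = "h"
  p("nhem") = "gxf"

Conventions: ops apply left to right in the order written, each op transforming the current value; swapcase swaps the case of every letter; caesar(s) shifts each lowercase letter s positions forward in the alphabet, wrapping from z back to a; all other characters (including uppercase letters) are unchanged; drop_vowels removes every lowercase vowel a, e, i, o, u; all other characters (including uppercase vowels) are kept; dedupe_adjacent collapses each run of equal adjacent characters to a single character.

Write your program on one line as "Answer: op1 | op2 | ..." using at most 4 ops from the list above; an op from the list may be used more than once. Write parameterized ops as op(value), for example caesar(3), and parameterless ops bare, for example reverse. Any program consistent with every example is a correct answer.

caesar(11) | caesar(8) | drop_vowels

Check, running the answer program on each example:
  "aedttbmw" -> "lpoeemxh" -> "txwmmufp" -> "txwmmfp"
  "xzcyqoapyg" -> "iknjbzlajr" -> "qsvrjhtirz" -> "qsvrjhtrz"
  "nmgvow" -> "yxrgzh" -> "gfzohp" -> "gfzhp"
  "bgbhfcnxjwud" -> "mrmsqnyiuhfo" -> "uzuayvgqcpnw" -> "zyvgqcpnw"
  "vvo" -> "ggz" -> "ooh" -> "h"
  "nhem" -> "yspx" -> "gaxf" -> "gxf"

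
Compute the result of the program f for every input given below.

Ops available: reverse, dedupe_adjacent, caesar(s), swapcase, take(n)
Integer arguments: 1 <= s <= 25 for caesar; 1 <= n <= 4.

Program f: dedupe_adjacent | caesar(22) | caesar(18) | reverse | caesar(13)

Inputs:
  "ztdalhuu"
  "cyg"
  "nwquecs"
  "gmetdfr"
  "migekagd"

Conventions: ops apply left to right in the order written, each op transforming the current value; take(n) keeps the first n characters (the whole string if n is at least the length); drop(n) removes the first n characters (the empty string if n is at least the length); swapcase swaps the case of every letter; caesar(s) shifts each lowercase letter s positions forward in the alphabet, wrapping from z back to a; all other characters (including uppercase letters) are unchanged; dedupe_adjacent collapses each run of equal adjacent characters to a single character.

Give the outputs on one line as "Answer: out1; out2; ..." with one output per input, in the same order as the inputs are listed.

Execution, op by op:
  "ztdalhuu" -> "ztdalhu" -> "vpzwhdq" -> "nhrozvi" -> "ivzorhn" -> "vimbeua"
  "cyg" -> "cyg" -> "yuc" -> "qmu" -> "umq" -> "hzd"
  "nwquecs" -> "nwquecs" -> "jsmqayo" -> "bkeisqg" -> "gqsiekb" -> "tdfvrxo"
  "gmetdfr" -> "gmetdfr" -> "ciapzbn" -> "uashrtf" -> "ftrhsau" -> "sgeufnh"
  "migekagd" -> "migekagd" -> "iecagwcz" -> "awusyour" -> "ruoysuwa" -> "ehblfhjn"

"vimbeua"; "hzd"; "tdfvrxo"; "sgeufnh"; "ehblfhjn"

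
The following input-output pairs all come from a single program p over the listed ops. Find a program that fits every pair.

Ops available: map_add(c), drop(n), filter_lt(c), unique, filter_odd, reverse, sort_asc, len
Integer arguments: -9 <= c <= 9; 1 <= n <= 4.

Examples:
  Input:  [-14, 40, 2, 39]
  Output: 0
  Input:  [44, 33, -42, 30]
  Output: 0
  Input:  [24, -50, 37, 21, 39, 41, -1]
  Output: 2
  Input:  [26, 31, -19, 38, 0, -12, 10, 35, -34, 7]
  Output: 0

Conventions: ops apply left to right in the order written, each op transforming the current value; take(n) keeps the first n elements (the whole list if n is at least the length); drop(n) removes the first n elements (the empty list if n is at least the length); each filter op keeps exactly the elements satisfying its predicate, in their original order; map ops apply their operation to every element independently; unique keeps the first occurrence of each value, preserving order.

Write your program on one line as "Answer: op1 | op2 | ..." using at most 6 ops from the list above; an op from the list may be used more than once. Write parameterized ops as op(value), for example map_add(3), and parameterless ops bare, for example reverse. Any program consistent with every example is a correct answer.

drop(2) | sort_asc | filter_odd | drop(3) | len

Check, running the answer program on each example:
  [-14, 40, 2, 39] -> [2, 39] -> [2, 39] -> [39] -> [] -> 0
  [44, 33, -42, 30] -> [-42, 30] -> [-42, 30] -> [] -> [] -> 0
  [24, -50, 37, 21, 39, 41, -1] -> [37, 21, 39, 41, -1] -> [-1, 21, 37, 39, 41] -> [-1, 21, 37, 39, 41] -> [39, 41] -> 2
  [26, 31, -19, 38, 0, -12, 10, 35, -34, 7] -> [-19, 38, 0, -12, 10, 35, -34, 7] -> [-34, -19, -12, 0, 7, 10, 35, 38] -> [-19, 7, 35] -> [] -> 0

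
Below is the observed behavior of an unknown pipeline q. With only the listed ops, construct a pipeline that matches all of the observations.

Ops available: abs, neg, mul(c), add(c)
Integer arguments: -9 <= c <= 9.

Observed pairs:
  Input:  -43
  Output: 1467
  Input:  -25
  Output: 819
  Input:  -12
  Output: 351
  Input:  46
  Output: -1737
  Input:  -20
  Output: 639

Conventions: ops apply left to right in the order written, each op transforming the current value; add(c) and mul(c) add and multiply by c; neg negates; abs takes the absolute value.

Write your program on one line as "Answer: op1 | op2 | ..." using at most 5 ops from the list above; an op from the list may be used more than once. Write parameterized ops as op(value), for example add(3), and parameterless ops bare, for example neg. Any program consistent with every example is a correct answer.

neg | mul(4) | neg | add(9) | mul(-9)

Check, running the answer program on each example:
  -43 -> 43 -> 172 -> -172 -> -163 -> 1467
  -25 -> 25 -> 100 -> -100 -> -91 -> 819
  -12 -> 12 -> 48 -> -48 -> -39 -> 351
  46 -> -46 -> -184 -> 184 -> 193 -> -1737
  -20 -> 20 -> 80 -> -80 -> -71 -> 639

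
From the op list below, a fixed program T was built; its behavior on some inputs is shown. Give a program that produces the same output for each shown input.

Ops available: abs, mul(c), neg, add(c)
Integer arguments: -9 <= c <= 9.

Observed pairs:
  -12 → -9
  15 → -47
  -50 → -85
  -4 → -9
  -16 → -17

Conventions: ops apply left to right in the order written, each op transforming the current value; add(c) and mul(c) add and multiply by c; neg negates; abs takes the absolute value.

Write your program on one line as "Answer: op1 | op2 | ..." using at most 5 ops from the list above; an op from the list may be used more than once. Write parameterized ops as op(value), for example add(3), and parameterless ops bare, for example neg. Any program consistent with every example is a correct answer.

add(8) | mul(2) | abs | mul(-1) | add(-1)

Check, running the answer program on each example:
  -12 -> -4 -> -8 -> 8 -> -8 -> -9
  15 -> 23 -> 46 -> 46 -> -46 -> -47
  -50 -> -42 -> -84 -> 84 -> -84 -> -85
  -4 -> 4 -> 8 -> 8 -> -8 -> -9
  -16 -> -8 -> -16 -> 16 -> -16 -> -17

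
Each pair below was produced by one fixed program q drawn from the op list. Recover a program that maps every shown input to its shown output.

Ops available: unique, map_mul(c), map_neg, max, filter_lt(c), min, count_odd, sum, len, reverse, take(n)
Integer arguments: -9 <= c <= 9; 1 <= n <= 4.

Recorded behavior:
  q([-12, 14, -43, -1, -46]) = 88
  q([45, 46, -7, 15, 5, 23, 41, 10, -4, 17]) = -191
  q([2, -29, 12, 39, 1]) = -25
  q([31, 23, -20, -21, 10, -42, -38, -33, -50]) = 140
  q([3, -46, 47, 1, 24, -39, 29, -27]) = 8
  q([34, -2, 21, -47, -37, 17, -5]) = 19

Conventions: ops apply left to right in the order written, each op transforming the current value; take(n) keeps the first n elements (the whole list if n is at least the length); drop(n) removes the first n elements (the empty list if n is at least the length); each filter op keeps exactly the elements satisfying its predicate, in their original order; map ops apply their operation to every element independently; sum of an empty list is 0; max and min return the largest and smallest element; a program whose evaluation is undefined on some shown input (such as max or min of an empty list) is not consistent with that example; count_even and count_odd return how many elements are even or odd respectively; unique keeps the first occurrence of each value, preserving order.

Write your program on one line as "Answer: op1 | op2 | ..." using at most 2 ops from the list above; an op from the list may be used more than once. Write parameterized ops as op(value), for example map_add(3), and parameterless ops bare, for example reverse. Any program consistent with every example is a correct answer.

map_neg | sum

Check, running the answer program on each example:
  [-12, 14, -43, -1, -46] -> [12, -14, 43, 1, 46] -> 88
  [45, 46, -7, 15, 5, 23, 41, 10, -4, 17] -> [-45, -46, 7, -15, -5, -23, -41, -10, 4, -17] -> -191
  [2, -29, 12, 39, 1] -> [-2, 29, -12, -39, -1] -> -25
  [31, 23, -20, -21, 10, -42, -38, -33, -50] -> [-31, -23, 20, 21, -10, 42, 38, 33, 50] -> 140
  [3, -46, 47, 1, 24, -39, 29, -27] -> [-3, 46, -47, -1, -24, 39, -29, 27] -> 8
  [34, -2, 21, -47, -37, 17, -5] -> [-34, 2, -21, 47, 37, -17, 5] -> 19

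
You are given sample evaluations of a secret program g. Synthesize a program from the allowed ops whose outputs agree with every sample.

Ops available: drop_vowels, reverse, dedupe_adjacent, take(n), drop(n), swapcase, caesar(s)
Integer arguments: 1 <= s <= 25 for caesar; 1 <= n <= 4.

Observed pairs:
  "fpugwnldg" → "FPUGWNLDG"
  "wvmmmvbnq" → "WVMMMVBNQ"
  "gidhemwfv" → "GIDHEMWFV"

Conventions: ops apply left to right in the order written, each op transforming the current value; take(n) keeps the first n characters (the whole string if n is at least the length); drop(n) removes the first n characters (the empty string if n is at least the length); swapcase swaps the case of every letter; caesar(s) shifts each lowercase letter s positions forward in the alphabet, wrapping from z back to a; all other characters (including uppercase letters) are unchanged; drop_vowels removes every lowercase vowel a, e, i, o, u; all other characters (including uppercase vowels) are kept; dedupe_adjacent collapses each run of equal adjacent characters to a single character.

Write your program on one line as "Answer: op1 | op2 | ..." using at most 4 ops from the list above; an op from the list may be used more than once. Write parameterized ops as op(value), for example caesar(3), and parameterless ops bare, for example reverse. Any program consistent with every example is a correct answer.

reverse | swapcase | reverse

Check, running the answer program on each example:
  "fpugwnldg" -> "gdlnwgupf" -> "GDLNWGUPF" -> "FPUGWNLDG"
  "wvmmmvbnq" -> "qnbvmmmvw" -> "QNBVMMMVW" -> "WVMMMVBNQ"
  "gidhemwfv" -> "vfwmehdig" -> "VFWMEHDIG" -> "GIDHEMWFV"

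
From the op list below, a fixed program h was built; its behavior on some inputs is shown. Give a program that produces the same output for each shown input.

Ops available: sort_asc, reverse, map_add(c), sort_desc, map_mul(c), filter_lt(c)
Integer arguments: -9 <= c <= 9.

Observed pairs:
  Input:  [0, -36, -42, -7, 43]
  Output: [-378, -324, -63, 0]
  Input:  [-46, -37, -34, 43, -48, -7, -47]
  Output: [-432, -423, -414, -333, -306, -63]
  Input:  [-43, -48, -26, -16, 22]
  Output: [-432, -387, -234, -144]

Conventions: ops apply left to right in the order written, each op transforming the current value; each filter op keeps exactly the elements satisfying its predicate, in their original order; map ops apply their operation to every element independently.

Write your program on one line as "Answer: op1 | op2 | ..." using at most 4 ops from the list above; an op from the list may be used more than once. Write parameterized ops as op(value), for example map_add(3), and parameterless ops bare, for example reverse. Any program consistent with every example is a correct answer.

reverse | sort_asc | map_mul(9) | filter_lt(8)

Check, running the answer program on each example:
  [0, -36, -42, -7, 43] -> [43, -7, -42, -36, 0] -> [-42, -36, -7, 0, 43] -> [-378, -324, -63, 0, 387] -> [-378, -324, -63, 0]
  [-46, -37, -34, 43, -48, -7, -47] -> [-47, -7, -48, 43, -34, -37, -46] -> [-48, -47, -46, -37, -34, -7, 43] -> [-432, -423, -414, -333, -306, -63, 387] -> [-432, -423, -414, -333, -306, -63]
  [-43, -48, -26, -16, 22] -> [22, -16, -26, -48, -43] -> [-48, -43, -26, -16, 22] -> [-432, -387, -234, -144, 198] -> [-432, -387, -234, -144]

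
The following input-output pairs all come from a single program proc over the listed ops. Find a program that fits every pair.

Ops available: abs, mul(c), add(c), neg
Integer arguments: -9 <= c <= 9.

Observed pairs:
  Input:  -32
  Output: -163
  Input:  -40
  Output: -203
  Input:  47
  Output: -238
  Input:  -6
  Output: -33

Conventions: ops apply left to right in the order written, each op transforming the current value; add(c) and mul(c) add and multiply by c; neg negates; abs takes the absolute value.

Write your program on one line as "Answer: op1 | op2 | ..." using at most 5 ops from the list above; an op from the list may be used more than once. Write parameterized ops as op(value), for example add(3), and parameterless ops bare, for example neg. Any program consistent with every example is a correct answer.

mul(5) | abs | neg | add(-3)

Check, running the answer program on each example:
  -32 -> -160 -> 160 -> -160 -> -163
  -40 -> -200 -> 200 -> -200 -> -203
  47 -> 235 -> 235 -> -235 -> -238
  -6 -> -30 -> 30 -> -30 -> -33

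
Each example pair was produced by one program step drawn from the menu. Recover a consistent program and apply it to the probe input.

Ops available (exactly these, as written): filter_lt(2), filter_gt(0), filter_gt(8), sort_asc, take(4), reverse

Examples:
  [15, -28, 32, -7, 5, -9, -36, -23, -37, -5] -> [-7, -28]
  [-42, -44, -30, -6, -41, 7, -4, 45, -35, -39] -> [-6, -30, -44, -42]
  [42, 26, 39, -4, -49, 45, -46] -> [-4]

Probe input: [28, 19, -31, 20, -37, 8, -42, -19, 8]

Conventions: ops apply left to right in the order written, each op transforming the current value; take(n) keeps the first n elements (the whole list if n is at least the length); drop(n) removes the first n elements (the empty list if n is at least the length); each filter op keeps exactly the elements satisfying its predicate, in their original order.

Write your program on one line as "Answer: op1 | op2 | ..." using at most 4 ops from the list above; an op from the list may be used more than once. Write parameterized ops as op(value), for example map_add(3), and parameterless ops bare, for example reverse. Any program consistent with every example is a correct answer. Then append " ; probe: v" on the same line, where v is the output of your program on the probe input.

take(4) | filter_lt(2) | reverse ; probe: [-31]

Check, running the answer program on each example:
  [15, -28, 32, -7, 5, -9, -36, -23, -37, -5] -> [15, -28, 32, -7] -> [-28, -7] -> [-7, -28]
  [-42, -44, -30, -6, -41, 7, -4, 45, -35, -39] -> [-42, -44, -30, -6] -> [-42, -44, -30, -6] -> [-6, -30, -44, -42]
  [42, 26, 39, -4, -49, 45, -46] -> [42, 26, 39, -4] -> [-4] -> [-4]
  probe: [28, 19, -31, 20, -37, 8, -42, -19, 8] -> [28, 19, -31, 20] -> [-31] -> [-31]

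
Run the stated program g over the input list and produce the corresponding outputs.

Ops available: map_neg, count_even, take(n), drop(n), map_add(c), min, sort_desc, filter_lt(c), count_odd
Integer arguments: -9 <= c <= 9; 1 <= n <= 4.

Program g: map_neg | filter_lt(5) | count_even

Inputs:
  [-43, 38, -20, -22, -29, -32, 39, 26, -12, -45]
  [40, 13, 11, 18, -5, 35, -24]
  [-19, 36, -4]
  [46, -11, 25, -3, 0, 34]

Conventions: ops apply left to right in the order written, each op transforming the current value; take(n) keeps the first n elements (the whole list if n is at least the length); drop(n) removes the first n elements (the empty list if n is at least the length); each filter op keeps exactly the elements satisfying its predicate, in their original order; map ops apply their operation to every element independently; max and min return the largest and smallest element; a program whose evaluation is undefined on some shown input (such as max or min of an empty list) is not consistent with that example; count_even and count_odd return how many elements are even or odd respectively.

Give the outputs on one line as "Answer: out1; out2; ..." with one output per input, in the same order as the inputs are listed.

Execution, op by op:
  [-43, 38, -20, -22, -29, -32, 39, 26, -12, -45] -> [43, -38, 20, 22, 29, 32, -39, -26, 12, 45] -> [-38, -39, -26] -> 2
  [40, 13, 11, 18, -5, 35, -24] -> [-40, -13, -11, -18, 5, -35, 24] -> [-40, -13, -11, -18, -35] -> 2
  [-19, 36, -4] -> [19, -36, 4] -> [-36, 4] -> 2
  [46, -11, 25, -3, 0, 34] -> [-46, 11, -25, 3, 0, -34] -> [-46, -25, 3, 0, -34] -> 3

2; 2; 2; 3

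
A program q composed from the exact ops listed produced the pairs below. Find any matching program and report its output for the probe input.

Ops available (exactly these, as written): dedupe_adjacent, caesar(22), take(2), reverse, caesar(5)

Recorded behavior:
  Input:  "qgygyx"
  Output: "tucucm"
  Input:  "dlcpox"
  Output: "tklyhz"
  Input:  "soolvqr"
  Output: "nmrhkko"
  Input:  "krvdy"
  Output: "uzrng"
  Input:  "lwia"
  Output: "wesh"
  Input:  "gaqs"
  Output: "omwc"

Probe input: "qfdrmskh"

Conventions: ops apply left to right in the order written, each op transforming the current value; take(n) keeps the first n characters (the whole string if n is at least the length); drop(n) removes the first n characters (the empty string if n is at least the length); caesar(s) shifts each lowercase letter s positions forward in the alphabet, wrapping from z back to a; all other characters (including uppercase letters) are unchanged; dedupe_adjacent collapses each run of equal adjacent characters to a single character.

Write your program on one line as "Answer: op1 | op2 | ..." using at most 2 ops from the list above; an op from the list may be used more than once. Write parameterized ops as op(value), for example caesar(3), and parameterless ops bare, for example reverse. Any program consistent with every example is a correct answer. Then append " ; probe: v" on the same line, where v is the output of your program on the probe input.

caesar(22) | reverse ; probe: "dgoinzbm"

Check, running the answer program on each example:
  "qgygyx" -> "mcucut" -> "tucucm"
  "dlcpox" -> "zhylkt" -> "tklyhz"
  "soolvqr" -> "okkhrmn" -> "nmrhkko"
  "krvdy" -> "gnrzu" -> "uzrng"
  "lwia" -> "hsew" -> "wesh"
  "gaqs" -> "cwmo" -> "omwc"
  probe: "qfdrmskh" -> "mbzniogd" -> "dgoinzbm"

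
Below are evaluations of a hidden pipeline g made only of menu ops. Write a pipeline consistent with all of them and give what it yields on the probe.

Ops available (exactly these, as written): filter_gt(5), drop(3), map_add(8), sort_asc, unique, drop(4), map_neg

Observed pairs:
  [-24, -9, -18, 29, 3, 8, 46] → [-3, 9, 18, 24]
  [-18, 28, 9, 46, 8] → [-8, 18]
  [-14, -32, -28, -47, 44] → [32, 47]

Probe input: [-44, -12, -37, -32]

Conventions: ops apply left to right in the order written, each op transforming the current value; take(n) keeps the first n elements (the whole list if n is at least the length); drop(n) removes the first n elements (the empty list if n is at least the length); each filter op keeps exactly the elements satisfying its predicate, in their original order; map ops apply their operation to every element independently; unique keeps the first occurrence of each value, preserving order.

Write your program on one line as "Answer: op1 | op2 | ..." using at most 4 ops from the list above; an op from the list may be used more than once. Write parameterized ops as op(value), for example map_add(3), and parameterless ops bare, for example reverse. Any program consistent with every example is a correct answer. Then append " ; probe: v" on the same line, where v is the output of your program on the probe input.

map_neg | sort_asc | drop(3) ; probe: [44]

Check, running the answer program on each example:
  [-24, -9, -18, 29, 3, 8, 46] -> [24, 9, 18, -29, -3, -8, -46] -> [-46, -29, -8, -3, 9, 18, 24] -> [-3, 9, 18, 24]
  [-18, 28, 9, 46, 8] -> [18, -28, -9, -46, -8] -> [-46, -28, -9, -8, 18] -> [-8, 18]
  [-14, -32, -28, -47, 44] -> [14, 32, 28, 47, -44] -> [-44, 14, 28, 32, 47] -> [32, 47]
  probe: [-44, -12, -37, -32] -> [44, 12, 37, 32] -> [12, 32, 37, 44] -> [44]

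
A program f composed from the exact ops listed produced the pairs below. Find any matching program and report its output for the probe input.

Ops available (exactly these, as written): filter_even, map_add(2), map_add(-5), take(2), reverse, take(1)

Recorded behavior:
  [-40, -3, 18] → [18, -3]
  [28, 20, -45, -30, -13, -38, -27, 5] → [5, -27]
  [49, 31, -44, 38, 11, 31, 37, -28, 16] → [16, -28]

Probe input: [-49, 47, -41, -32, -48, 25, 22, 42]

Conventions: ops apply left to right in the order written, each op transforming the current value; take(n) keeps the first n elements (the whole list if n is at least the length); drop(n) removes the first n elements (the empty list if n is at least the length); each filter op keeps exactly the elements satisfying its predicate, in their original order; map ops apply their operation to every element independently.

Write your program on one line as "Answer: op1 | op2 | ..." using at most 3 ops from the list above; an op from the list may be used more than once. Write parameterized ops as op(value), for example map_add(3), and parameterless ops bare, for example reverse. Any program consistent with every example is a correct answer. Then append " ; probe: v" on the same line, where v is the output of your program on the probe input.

reverse | take(2) ; probe: [42, 22]

Check, running the answer program on each example:
  [-40, -3, 18] -> [18, -3, -40] -> [18, -3]
  [28, 20, -45, -30, -13, -38, -27, 5] -> [5, -27, -38, -13, -30, -45, 20, 28] -> [5, -27]
  [49, 31, -44, 38, 11, 31, 37, -28, 16] -> [16, -28, 37, 31, 11, 38, -44, 31, 49] -> [16, -28]
  probe: [-49, 47, -41, -32, -48, 25, 22, 42] -> [42, 22, 25, -48, -32, -41, 47, -49] -> [42, 22]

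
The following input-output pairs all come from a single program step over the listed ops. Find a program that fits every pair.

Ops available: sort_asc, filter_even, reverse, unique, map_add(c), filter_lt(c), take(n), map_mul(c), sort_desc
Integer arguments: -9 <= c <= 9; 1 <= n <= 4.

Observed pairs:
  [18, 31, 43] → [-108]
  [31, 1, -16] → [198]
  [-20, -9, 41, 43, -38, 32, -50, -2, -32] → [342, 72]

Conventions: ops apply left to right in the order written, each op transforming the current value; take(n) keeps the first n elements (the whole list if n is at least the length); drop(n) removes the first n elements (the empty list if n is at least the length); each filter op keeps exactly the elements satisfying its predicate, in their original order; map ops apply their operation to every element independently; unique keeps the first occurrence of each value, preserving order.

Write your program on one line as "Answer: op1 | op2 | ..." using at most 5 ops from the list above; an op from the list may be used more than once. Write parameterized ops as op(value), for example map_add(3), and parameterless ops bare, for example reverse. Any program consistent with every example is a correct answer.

map_add(-6) | map_mul(-9) | reverse | filter_even | take(2)

Check, running the answer program on each example:
  [18, 31, 43] -> [12, 25, 37] -> [-108, -225, -333] -> [-333, -225, -108] -> [-108] -> [-108]
  [31, 1, -16] -> [25, -5, -22] -> [-225, 45, 198] -> [198, 45, -225] -> [198] -> [198]
  [-20, -9, 41, 43, -38, 32, -50, -2, -32] -> [-26, -15, 35, 37, -44, 26, -56, -8, -38] -> [234, 135, -315, -333, 396, -234, 504, 72, 342] -> [342, 72, 504, -234, 396, -333, -315, 135, 234] -> [342, 72, 504, -234, 396, 234] -> [342, 72]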